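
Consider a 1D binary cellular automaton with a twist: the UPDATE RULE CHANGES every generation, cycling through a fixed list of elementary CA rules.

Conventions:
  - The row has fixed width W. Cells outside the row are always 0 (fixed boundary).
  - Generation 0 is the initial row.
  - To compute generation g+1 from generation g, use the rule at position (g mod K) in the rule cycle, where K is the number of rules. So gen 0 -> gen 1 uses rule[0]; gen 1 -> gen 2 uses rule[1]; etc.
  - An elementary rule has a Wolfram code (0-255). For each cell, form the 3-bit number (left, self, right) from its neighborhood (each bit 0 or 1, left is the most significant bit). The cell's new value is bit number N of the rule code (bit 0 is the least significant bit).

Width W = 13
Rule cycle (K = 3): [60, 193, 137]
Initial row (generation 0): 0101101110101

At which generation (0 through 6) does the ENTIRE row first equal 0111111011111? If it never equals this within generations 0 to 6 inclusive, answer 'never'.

Gen 0: 0101101110101
Gen 1 (rule 60): 0111011001111
Gen 2 (rule 193): 0011001000111
Gen 3 (rule 137): 1010000010110
Gen 4 (rule 60): 1111000011101
Gen 5 (rule 193): 0111011001100
Gen 6 (rule 137): 0110010001001

Answer: never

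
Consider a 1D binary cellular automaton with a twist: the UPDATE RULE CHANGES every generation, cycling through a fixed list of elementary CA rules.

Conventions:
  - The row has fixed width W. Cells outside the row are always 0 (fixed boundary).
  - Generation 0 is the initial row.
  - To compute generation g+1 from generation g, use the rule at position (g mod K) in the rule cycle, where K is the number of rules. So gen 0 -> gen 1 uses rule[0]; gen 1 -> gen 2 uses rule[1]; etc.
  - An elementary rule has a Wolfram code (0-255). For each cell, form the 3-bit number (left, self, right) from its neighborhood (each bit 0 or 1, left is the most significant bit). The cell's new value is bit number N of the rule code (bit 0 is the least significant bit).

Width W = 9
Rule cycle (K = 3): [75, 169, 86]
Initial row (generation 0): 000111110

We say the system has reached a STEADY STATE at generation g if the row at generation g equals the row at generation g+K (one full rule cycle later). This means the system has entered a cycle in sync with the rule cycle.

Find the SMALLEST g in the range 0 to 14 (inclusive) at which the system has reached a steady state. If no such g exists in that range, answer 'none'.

Answer: 14

Derivation:
Gen 0: 000111110
Gen 1 (rule 75): 111100010
Gen 2 (rule 169): 111001000
Gen 3 (rule 86): 001111100
Gen 4 (rule 75): 111000101
Gen 5 (rule 169): 110010010
Gen 6 (rule 86): 011111111
Gen 7 (rule 75): 110000001
Gen 8 (rule 169): 100111100
Gen 9 (rule 86): 111000110
Gen 10 (rule 75): 101011110
Gen 11 (rule 169): 010111100
Gen 12 (rule 86): 110000110
Gen 13 (rule 75): 110111110
Gen 14 (rule 169): 101111100
Gen 15 (rule 86): 100000110
Gen 16 (rule 75): 001111110
Gen 17 (rule 169): 101111100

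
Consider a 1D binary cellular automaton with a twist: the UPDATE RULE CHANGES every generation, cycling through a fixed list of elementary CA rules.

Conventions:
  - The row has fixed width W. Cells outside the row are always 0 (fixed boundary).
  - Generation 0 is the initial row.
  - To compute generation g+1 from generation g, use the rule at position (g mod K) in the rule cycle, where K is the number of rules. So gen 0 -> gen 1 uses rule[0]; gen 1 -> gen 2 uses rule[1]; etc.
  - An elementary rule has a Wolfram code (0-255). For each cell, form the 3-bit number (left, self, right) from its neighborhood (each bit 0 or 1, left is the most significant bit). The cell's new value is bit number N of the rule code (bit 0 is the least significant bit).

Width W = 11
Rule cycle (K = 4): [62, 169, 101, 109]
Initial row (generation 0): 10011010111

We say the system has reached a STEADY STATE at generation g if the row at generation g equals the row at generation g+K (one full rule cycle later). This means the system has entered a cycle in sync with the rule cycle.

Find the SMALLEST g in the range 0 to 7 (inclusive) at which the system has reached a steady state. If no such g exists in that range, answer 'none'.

Answer: none

Derivation:
Gen 0: 10011010111
Gen 1 (rule 62): 11110111100
Gen 2 (rule 169): 11101111001
Gen 3 (rule 101): 00110001001
Gen 4 (rule 109): 10110101001
Gen 5 (rule 62): 11101111111
Gen 6 (rule 169): 11011111110
Gen 7 (rule 101): 01100000010
Gen 8 (rule 109): 01101111010
Gen 9 (rule 62): 11011000111
Gen 10 (rule 169): 10110010110
Gen 11 (rule 101): 11010011010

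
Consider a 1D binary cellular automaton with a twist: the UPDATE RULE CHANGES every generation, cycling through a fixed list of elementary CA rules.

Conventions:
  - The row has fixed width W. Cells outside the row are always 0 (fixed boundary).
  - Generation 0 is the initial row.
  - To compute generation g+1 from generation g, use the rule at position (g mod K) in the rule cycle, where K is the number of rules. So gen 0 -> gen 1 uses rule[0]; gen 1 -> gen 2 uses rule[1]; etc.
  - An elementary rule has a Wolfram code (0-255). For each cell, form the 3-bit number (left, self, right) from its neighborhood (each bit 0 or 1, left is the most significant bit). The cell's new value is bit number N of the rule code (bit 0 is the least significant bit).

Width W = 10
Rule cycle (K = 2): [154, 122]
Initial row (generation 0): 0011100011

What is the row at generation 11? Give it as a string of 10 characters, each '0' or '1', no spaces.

Answer: 0000111000

Derivation:
Gen 0: 0011100011
Gen 1 (rule 154): 0111010110
Gen 2 (rule 122): 1101101111
Gen 3 (rule 154): 1001001110
Gen 4 (rule 122): 0110111011
Gen 5 (rule 154): 1100110010
Gen 6 (rule 122): 1111111101
Gen 7 (rule 154): 1111111000
Gen 8 (rule 122): 1000001100
Gen 9 (rule 154): 0100011010
Gen 10 (rule 122): 1010111101
Gen 11 (rule 154): 0000111000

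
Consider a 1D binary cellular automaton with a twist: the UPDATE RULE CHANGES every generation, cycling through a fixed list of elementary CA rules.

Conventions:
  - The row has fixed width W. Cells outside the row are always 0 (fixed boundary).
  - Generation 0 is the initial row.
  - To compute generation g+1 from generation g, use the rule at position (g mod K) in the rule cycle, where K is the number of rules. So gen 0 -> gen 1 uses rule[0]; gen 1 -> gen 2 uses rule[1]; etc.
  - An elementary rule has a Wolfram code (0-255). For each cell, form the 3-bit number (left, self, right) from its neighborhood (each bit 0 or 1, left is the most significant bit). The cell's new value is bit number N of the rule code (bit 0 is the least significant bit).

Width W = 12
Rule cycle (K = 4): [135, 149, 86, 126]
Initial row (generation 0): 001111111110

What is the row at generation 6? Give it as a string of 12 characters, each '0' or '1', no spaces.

Gen 0: 001111111110
Gen 1 (rule 135): 110111111100
Gen 2 (rule 149): 000011111011
Gen 3 (rule 86): 000100001001
Gen 4 (rule 126): 001110011111
Gen 5 (rule 135): 110100101110
Gen 6 (rule 149): 000110100101

Answer: 000110100101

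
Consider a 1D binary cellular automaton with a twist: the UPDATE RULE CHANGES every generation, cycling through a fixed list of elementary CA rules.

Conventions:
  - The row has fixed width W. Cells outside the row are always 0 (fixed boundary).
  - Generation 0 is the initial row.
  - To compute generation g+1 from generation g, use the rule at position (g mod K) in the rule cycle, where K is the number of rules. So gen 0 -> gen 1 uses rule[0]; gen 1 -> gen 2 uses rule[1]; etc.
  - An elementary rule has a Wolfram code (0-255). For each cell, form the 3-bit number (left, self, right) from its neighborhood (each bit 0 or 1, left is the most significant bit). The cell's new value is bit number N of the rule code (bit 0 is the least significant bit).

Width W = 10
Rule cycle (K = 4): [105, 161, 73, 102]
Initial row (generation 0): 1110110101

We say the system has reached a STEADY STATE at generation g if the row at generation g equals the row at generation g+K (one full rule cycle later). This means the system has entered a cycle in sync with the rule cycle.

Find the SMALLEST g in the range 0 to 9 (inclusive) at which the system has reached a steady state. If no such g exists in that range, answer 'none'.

Gen 0: 1110110101
Gen 1 (rule 105): 1011111010
Gen 2 (rule 161): 0101110100
Gen 3 (rule 73): 0001010001
Gen 4 (rule 102): 0011110011
Gen 5 (rule 105): 1010010011
Gen 6 (rule 161): 0100000000
Gen 7 (rule 73): 0001111111
Gen 8 (rule 102): 0010000001
Gen 9 (rule 105): 1000111100
Gen 10 (rule 161): 0010011001
Gen 11 (rule 73): 1000011000
Gen 12 (rule 102): 1000101000
Gen 13 (rule 105): 0010010011

Answer: none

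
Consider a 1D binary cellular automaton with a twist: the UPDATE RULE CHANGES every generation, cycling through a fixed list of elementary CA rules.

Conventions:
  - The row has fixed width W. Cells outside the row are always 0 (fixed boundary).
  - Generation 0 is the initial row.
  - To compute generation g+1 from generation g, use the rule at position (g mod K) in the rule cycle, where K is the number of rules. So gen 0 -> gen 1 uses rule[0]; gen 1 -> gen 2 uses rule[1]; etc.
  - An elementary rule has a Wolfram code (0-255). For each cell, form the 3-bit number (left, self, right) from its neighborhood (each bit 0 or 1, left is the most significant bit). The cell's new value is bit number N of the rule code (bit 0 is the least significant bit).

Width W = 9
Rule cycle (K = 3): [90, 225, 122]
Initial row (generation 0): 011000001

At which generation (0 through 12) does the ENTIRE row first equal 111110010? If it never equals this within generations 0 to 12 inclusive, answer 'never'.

Answer: 11

Derivation:
Gen 0: 011000001
Gen 1 (rule 90): 111100010
Gen 2 (rule 225): 011101000
Gen 3 (rule 122): 110110100
Gen 4 (rule 90): 110110010
Gen 5 (rule 225): 011010000
Gen 6 (rule 122): 111101000
Gen 7 (rule 90): 100100100
Gen 8 (rule 225): 000000001
Gen 9 (rule 122): 000000010
Gen 10 (rule 90): 000000101
Gen 11 (rule 225): 111110010
Gen 12 (rule 122): 100011101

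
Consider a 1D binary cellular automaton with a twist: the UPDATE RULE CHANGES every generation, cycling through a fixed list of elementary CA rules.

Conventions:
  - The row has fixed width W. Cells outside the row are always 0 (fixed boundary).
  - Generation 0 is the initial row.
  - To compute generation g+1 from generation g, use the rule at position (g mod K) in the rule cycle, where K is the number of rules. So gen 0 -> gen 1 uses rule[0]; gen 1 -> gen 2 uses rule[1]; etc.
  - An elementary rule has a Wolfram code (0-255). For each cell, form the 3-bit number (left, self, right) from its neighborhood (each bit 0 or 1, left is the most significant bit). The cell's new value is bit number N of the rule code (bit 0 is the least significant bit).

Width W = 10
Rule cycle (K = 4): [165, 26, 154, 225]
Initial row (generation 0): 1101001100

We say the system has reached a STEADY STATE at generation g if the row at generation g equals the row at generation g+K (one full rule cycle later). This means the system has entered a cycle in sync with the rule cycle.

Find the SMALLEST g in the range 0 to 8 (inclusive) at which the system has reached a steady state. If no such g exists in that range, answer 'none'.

Answer: none

Derivation:
Gen 0: 1101001100
Gen 1 (rule 165): 0011000001
Gen 2 (rule 26): 0110100010
Gen 3 (rule 154): 1100010101
Gen 4 (rule 225): 0101001010
Gen 5 (rule 165): 0111001110
Gen 6 (rule 26): 1100111001
Gen 7 (rule 154): 1011110110
Gen 8 (rule 225): 0101111010
Gen 9 (rule 165): 0110110110
Gen 10 (rule 26): 1100100101
Gen 11 (rule 154): 1011011000
Gen 12 (rule 225): 0101101011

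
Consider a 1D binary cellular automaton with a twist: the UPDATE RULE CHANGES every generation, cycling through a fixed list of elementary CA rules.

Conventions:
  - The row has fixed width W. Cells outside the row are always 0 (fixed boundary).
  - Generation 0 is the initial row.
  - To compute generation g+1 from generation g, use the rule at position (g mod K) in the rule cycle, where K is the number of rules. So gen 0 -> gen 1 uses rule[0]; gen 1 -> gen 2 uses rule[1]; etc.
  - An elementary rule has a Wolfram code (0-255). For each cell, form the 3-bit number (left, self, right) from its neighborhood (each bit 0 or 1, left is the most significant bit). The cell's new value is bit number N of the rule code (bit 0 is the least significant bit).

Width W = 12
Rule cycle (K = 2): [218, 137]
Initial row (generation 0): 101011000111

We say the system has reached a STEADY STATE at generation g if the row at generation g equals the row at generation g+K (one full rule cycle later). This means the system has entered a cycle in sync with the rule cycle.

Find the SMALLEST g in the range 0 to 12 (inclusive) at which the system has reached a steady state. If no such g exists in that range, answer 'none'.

Answer: 5

Derivation:
Gen 0: 101011000111
Gen 1 (rule 218): 000011101111
Gen 2 (rule 137): 111011001110
Gen 3 (rule 218): 111011111111
Gen 4 (rule 137): 110011111110
Gen 5 (rule 218): 111111111111
Gen 6 (rule 137): 111111111110
Gen 7 (rule 218): 111111111111
Gen 8 (rule 137): 111111111110
Gen 9 (rule 218): 111111111111
Gen 10 (rule 137): 111111111110
Gen 11 (rule 218): 111111111111
Gen 12 (rule 137): 111111111110
Gen 13 (rule 218): 111111111111
Gen 14 (rule 137): 111111111110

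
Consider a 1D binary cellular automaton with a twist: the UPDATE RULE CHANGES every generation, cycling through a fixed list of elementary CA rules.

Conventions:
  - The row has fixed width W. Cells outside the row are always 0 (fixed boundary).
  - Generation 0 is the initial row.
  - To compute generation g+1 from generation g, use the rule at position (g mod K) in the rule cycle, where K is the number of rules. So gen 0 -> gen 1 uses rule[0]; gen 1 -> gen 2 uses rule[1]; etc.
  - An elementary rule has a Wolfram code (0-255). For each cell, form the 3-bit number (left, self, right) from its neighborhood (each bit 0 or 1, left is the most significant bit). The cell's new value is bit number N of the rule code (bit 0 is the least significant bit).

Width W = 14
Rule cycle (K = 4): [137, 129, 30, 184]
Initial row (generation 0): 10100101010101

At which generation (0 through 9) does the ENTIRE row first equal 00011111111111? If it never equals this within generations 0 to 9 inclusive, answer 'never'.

Answer: 5

Derivation:
Gen 0: 10100101010101
Gen 1 (rule 137): 00000000000000
Gen 2 (rule 129): 11111111111111
Gen 3 (rule 30): 10000000000000
Gen 4 (rule 184): 01000000000000
Gen 5 (rule 137): 00011111111111
Gen 6 (rule 129): 11001111111110
Gen 7 (rule 30): 10111000000001
Gen 8 (rule 184): 01110100000000
Gen 9 (rule 137): 01100001111111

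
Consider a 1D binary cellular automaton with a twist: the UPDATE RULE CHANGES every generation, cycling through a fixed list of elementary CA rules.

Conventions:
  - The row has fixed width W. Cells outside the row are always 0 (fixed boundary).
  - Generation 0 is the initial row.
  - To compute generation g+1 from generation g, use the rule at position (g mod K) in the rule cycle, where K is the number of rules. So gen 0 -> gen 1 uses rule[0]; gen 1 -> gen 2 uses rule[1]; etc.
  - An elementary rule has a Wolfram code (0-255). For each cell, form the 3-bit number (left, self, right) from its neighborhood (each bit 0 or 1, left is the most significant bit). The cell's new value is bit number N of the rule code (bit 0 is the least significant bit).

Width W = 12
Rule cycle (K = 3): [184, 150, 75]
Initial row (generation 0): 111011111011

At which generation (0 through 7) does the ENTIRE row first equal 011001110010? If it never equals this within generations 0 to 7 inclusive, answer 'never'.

Answer: never

Derivation:
Gen 0: 111011111011
Gen 1 (rule 184): 110111110110
Gen 2 (rule 150): 000011100001
Gen 3 (rule 75): 111110101110
Gen 4 (rule 184): 111101011101
Gen 5 (rule 150): 011001001001
Gen 6 (rule 75): 111010010010
Gen 7 (rule 184): 110101001001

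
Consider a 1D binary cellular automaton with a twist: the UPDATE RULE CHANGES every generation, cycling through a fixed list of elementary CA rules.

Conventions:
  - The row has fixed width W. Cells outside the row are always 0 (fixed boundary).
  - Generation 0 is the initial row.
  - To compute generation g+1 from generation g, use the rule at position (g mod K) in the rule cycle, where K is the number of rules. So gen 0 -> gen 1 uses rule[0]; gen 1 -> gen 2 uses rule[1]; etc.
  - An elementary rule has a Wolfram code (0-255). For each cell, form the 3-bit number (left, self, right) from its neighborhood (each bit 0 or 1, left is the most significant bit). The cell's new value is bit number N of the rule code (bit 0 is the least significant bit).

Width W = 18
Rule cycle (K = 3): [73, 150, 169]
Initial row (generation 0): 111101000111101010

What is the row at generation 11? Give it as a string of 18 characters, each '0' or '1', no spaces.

Gen 0: 111101000111101010
Gen 1 (rule 73): 100100010100100000
Gen 2 (rule 150): 111110110111110000
Gen 3 (rule 169): 111101101111100111
Gen 4 (rule 73): 100101101000100101
Gen 5 (rule 150): 111100001101111101
Gen 6 (rule 169): 111001101011111010
Gen 7 (rule 73): 101001100010001000
Gen 8 (rule 150): 101110010111011100
Gen 9 (rule 169): 011100001110111001
Gen 10 (rule 73): 010101101010101000
Gen 11 (rule 150): 110100001010101100

Answer: 110100001010101100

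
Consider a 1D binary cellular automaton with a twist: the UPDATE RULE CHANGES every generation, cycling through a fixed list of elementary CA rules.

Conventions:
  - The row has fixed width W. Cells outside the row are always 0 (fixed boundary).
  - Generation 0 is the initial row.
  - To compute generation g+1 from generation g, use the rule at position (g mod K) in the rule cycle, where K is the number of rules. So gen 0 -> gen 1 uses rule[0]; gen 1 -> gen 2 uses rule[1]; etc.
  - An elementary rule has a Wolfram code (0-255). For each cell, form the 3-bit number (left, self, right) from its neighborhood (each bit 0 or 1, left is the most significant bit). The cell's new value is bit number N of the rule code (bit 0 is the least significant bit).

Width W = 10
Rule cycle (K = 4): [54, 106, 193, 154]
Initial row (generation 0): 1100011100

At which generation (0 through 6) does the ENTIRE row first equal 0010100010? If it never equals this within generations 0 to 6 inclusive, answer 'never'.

Gen 0: 1100011100
Gen 1 (rule 54): 0010100010
Gen 2 (rule 106): 0101000100
Gen 3 (rule 193): 0000010001
Gen 4 (rule 154): 0000101010
Gen 5 (rule 54): 0001111111
Gen 6 (rule 106): 0011000001

Answer: 1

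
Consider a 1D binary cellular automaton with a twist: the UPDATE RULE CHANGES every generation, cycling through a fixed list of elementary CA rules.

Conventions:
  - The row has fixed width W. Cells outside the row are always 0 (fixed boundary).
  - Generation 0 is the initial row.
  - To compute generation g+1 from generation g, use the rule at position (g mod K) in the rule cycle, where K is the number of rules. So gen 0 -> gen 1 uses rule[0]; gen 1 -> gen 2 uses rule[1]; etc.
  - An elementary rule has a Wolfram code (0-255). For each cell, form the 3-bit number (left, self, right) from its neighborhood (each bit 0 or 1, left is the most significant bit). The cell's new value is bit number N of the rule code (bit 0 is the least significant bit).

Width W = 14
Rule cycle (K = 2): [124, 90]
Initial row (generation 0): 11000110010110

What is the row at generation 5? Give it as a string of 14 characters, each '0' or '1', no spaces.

Answer: 11100110001011

Derivation:
Gen 0: 11000110010110
Gen 1 (rule 124): 11100111011111
Gen 2 (rule 90): 10111101010001
Gen 3 (rule 124): 11100111111001
Gen 4 (rule 90): 10111100001110
Gen 5 (rule 124): 11100110001011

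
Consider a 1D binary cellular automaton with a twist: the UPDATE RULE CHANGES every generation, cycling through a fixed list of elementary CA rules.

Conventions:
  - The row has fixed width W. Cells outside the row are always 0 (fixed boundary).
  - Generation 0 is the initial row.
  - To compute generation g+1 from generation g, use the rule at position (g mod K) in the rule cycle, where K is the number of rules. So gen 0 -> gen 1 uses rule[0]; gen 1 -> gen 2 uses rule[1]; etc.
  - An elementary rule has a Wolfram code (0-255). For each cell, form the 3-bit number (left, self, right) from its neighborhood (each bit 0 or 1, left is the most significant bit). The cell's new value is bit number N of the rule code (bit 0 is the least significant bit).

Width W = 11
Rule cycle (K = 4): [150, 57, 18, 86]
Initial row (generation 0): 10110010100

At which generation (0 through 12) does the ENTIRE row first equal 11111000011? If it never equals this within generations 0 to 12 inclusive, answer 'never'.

Gen 0: 10110010100
Gen 1 (rule 150): 10001110110
Gen 2 (rule 57): 01101001101
Gen 3 (rule 18): 10000110000
Gen 4 (rule 86): 11001011000
Gen 5 (rule 150): 00111000100
Gen 6 (rule 57): 10100110011
Gen 7 (rule 18): 00011001100
Gen 8 (rule 86): 00101110110
Gen 9 (rule 150): 01100100001
Gen 10 (rule 57): 01010011100
Gen 11 (rule 18): 10001100010
Gen 12 (rule 86): 11010110111

Answer: never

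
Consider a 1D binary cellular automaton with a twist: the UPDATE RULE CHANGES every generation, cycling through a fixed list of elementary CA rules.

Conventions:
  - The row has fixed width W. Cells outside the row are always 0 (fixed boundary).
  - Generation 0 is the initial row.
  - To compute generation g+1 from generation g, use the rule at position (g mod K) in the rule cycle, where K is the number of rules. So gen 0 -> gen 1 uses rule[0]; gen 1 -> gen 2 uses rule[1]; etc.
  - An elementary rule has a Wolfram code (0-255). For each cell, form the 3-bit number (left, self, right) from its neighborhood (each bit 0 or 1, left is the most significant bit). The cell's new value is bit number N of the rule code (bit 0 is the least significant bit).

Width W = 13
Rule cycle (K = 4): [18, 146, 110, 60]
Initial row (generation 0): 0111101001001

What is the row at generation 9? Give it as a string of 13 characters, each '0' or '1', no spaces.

Gen 0: 0111101001001
Gen 1 (rule 18): 1000000110110
Gen 2 (rule 146): 0100001000001
Gen 3 (rule 110): 1100011000011
Gen 4 (rule 60): 1010010100010
Gen 5 (rule 18): 0001100010101
Gen 6 (rule 146): 0010010100000
Gen 7 (rule 110): 0110111100000
Gen 8 (rule 60): 0101100010000
Gen 9 (rule 18): 1000010101000

Answer: 1000010101000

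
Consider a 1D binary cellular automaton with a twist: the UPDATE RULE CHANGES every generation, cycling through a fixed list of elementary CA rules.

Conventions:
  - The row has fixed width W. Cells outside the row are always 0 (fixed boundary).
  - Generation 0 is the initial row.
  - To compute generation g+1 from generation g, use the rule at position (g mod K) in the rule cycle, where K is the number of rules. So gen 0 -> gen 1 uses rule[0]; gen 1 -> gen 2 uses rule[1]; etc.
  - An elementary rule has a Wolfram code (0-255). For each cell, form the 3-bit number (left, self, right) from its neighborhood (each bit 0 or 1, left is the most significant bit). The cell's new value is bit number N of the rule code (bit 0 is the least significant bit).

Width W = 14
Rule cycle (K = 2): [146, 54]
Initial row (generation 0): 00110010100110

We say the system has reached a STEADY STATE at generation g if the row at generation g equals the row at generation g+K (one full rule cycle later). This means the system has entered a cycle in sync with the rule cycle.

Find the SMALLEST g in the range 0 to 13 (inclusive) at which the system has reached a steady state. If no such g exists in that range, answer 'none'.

Gen 0: 00110010100110
Gen 1 (rule 146): 01001100011001
Gen 2 (rule 54): 11110010100111
Gen 3 (rule 146): 01101100011010
Gen 4 (rule 54): 10010010100111
Gen 5 (rule 146): 01101100011010
Gen 6 (rule 54): 10010010100111
Gen 7 (rule 146): 01101100011010
Gen 8 (rule 54): 10010010100111
Gen 9 (rule 146): 01101100011010
Gen 10 (rule 54): 10010010100111
Gen 11 (rule 146): 01101100011010
Gen 12 (rule 54): 10010010100111
Gen 13 (rule 146): 01101100011010
Gen 14 (rule 54): 10010010100111
Gen 15 (rule 146): 01101100011010

Answer: 3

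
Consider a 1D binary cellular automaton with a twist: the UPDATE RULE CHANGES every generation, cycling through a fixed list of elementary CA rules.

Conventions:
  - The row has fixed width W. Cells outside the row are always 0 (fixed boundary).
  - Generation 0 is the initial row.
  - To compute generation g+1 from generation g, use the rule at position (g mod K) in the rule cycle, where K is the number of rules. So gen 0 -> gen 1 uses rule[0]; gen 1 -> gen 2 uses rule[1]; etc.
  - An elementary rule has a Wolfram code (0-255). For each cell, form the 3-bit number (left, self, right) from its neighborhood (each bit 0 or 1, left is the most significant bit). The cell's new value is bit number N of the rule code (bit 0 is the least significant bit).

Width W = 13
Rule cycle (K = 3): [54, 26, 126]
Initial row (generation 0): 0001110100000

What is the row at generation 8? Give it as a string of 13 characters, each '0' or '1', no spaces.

Gen 0: 0001110100000
Gen 1 (rule 54): 0010001110000
Gen 2 (rule 26): 0101011001000
Gen 3 (rule 126): 1111111111100
Gen 4 (rule 54): 0000000000010
Gen 5 (rule 26): 0000000000101
Gen 6 (rule 126): 0000000001111
Gen 7 (rule 54): 0000000010000
Gen 8 (rule 26): 0000000101000

Answer: 0000000101000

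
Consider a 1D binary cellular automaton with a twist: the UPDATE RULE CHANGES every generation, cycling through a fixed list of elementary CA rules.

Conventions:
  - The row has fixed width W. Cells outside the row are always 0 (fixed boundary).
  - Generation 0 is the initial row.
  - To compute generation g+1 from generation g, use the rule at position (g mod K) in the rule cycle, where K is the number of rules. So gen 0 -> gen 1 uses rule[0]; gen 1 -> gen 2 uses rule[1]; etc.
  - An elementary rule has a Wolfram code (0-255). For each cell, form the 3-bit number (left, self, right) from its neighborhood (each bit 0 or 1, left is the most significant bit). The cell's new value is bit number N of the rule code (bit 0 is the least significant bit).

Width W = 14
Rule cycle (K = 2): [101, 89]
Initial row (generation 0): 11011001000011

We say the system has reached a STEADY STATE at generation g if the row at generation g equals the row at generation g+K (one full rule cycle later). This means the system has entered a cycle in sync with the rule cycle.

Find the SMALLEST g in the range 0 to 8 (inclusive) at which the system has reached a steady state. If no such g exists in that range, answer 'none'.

Answer: none

Derivation:
Gen 0: 11011001000011
Gen 1 (rule 101): 01101001011001
Gen 2 (rule 89): 01100100011100
Gen 3 (rule 101): 00100101000101
Gen 4 (rule 89): 10010000110000
Gen 5 (rule 101): 10010110010111
Gen 6 (rule 89): 01000111000101
Gen 7 (rule 101): 01010001010111
Gen 8 (rule 89): 00001100000101
Gen 9 (rule 101): 11100101110111
Gen 10 (rule 89): 10110001010101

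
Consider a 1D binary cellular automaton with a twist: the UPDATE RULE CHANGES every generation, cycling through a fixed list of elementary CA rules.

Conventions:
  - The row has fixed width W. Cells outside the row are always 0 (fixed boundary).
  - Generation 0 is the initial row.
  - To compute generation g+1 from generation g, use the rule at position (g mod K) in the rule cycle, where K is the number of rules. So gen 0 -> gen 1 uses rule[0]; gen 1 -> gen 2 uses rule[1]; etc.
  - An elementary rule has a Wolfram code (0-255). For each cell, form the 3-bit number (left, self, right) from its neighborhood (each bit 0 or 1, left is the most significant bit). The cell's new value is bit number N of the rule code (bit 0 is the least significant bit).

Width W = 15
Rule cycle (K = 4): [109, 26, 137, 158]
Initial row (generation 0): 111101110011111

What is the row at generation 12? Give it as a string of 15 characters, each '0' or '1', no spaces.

Gen 0: 111101110011111
Gen 1 (rule 109): 100111010010001
Gen 2 (rule 26): 011100001101010
Gen 3 (rule 137): 011001101000000
Gen 4 (rule 158): 110111001100000
Gen 5 (rule 109): 111101001101111
Gen 6 (rule 26): 100000111001000
Gen 7 (rule 137): 001110110000011
Gen 8 (rule 158): 011100101000110
Gen 9 (rule 109): 010100111010110
Gen 10 (rule 26): 100011100000101
Gen 11 (rule 137): 001011001110000
Gen 12 (rule 158): 011010111101000

Answer: 011010111101000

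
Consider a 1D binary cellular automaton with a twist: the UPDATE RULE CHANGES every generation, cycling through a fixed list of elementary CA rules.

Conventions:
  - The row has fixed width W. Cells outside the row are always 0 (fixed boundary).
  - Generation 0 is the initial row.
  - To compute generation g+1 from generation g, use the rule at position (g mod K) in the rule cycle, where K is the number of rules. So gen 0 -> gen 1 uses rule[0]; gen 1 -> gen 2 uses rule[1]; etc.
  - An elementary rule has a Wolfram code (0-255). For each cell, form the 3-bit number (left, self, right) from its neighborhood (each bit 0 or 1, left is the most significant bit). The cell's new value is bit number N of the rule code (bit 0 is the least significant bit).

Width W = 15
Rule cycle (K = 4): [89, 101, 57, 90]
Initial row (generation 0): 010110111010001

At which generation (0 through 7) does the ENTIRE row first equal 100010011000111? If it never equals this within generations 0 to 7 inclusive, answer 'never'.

Gen 0: 010110111010001
Gen 1 (rule 89): 000110101001100
Gen 2 (rule 101): 110011111000101
Gen 3 (rule 57): 101010000110010
Gen 4 (rule 90): 000001001111101
Gen 5 (rule 89): 111100101000100
Gen 6 (rule 101): 000100111010101
Gen 7 (rule 57): 110010100101010

Answer: never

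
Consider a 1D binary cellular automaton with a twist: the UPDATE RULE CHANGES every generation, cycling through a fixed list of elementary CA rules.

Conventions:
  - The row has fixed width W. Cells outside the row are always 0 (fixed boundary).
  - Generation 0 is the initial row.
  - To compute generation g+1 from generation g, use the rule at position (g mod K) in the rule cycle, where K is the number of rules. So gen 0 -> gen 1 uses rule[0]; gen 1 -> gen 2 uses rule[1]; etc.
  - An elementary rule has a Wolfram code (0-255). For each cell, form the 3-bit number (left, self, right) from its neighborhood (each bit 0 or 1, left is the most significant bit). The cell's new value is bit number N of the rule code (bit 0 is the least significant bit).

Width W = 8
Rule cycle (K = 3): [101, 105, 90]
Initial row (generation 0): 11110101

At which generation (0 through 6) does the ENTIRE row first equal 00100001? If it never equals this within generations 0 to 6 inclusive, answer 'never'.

Answer: never

Derivation:
Gen 0: 11110101
Gen 1 (rule 101): 00011111
Gen 2 (rule 105): 11010001
Gen 3 (rule 90): 11001010
Gen 4 (rule 101): 01001110
Gen 5 (rule 105): 00001010
Gen 6 (rule 90): 00010001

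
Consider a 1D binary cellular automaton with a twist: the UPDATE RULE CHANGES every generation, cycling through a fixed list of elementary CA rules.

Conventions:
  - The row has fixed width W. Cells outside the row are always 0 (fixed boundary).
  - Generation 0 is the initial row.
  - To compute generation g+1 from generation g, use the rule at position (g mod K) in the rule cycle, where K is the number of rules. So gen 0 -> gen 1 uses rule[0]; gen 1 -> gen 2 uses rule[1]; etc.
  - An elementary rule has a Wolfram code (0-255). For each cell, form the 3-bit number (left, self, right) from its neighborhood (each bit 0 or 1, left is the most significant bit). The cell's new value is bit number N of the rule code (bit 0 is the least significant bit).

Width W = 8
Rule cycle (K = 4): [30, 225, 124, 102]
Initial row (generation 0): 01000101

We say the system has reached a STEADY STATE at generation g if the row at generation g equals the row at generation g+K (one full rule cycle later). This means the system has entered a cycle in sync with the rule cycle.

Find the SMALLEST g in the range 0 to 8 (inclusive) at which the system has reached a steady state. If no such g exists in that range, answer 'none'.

Answer: none

Derivation:
Gen 0: 01000101
Gen 1 (rule 30): 11101101
Gen 2 (rule 225): 01110110
Gen 3 (rule 124): 01011111
Gen 4 (rule 102): 11100001
Gen 5 (rule 30): 10010011
Gen 6 (rule 225): 00000001
Gen 7 (rule 124): 00000001
Gen 8 (rule 102): 00000011
Gen 9 (rule 30): 00000110
Gen 10 (rule 225): 11110010
Gen 11 (rule 124): 10011011
Gen 12 (rule 102): 10101101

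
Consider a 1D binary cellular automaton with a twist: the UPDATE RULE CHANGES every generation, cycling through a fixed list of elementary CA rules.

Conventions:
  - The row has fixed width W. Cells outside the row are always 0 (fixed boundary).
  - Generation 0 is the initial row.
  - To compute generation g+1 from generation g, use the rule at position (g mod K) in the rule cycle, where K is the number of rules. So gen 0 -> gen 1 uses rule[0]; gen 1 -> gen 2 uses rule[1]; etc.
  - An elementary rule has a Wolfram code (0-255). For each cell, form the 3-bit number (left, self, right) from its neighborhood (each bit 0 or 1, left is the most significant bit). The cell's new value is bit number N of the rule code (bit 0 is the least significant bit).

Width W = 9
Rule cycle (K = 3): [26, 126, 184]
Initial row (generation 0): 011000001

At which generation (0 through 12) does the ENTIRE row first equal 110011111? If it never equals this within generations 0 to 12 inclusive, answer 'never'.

Gen 0: 011000001
Gen 1 (rule 26): 110100010
Gen 2 (rule 126): 111110111
Gen 3 (rule 184): 111101110
Gen 4 (rule 26): 100001001
Gen 5 (rule 126): 110011111
Gen 6 (rule 184): 101011110
Gen 7 (rule 26): 000010001
Gen 8 (rule 126): 000111011
Gen 9 (rule 184): 000110110
Gen 10 (rule 26): 001100101
Gen 11 (rule 126): 011111111
Gen 12 (rule 184): 011111110

Answer: 5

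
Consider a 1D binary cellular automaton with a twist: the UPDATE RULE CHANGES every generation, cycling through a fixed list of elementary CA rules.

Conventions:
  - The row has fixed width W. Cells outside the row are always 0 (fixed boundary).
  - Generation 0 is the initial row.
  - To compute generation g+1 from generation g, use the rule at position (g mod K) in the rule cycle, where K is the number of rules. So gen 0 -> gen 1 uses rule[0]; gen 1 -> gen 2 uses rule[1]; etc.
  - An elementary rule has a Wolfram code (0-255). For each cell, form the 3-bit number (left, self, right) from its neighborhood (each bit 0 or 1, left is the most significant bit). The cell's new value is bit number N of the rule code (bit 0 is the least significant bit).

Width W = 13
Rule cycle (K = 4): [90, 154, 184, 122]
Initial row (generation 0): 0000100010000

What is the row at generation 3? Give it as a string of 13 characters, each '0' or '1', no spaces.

Gen 0: 0000100010000
Gen 1 (rule 90): 0001010101000
Gen 2 (rule 154): 0010000000100
Gen 3 (rule 184): 0001000000010

Answer: 0001000000010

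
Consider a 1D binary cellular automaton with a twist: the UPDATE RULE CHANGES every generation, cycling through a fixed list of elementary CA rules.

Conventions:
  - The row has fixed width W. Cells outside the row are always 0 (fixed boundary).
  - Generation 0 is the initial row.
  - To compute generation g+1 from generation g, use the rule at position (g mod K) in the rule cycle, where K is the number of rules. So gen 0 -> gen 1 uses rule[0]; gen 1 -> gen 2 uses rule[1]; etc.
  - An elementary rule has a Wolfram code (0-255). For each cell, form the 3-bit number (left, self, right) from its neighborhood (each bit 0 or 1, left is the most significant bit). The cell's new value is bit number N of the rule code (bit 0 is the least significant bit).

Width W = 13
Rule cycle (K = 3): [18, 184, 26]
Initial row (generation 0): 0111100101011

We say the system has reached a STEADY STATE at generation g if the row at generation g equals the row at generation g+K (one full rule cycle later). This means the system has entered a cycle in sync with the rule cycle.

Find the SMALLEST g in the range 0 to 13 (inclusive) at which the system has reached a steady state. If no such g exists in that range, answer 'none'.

Gen 0: 0111100101011
Gen 1 (rule 18): 1000011000000
Gen 2 (rule 184): 0100010100000
Gen 3 (rule 26): 1010100010000
Gen 4 (rule 18): 0000010101000
Gen 5 (rule 184): 0000001010100
Gen 6 (rule 26): 0000010000010
Gen 7 (rule 18): 0000101000101
Gen 8 (rule 184): 0000010100010
Gen 9 (rule 26): 0000100010101
Gen 10 (rule 18): 0001010100000
Gen 11 (rule 184): 0000101010000
Gen 12 (rule 26): 0001000001000
Gen 13 (rule 18): 0010100010100
Gen 14 (rule 184): 0001010001010
Gen 15 (rule 26): 0010001010001
Gen 16 (rule 18): 0101010001010

Answer: none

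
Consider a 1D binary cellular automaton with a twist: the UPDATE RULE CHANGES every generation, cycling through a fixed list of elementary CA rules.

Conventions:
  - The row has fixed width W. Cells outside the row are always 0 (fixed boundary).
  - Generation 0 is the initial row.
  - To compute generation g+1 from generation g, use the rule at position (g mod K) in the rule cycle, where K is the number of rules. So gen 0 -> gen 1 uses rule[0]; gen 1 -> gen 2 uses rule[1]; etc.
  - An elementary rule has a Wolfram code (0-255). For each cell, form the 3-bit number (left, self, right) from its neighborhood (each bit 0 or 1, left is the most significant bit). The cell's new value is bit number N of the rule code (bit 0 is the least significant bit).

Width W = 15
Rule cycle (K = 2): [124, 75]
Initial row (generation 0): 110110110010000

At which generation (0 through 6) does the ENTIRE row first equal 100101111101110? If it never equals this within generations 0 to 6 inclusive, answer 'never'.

Gen 0: 110110110010000
Gen 1 (rule 124): 111111111011000
Gen 2 (rule 75): 100000001011011
Gen 3 (rule 124): 110000001111111
Gen 4 (rule 75): 110111111000001
Gen 5 (rule 124): 111100001100001
Gen 6 (rule 75): 100101111101110

Answer: 6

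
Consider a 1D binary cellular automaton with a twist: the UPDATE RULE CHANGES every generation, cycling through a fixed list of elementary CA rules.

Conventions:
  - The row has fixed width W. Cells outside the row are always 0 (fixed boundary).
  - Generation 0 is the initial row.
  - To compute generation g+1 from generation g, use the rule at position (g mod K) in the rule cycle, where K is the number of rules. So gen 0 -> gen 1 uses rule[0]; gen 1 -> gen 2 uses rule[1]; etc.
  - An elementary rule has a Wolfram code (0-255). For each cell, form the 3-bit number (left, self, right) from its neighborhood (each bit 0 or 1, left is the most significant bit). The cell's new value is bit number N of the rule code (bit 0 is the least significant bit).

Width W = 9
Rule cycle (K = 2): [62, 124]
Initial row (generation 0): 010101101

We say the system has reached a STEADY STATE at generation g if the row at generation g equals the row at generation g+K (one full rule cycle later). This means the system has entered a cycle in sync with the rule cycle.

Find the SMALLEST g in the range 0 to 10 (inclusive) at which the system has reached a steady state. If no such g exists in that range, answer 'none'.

Answer: none

Derivation:
Gen 0: 010101101
Gen 1 (rule 62): 111111011
Gen 2 (rule 124): 100001111
Gen 3 (rule 62): 110011000
Gen 4 (rule 124): 111011100
Gen 5 (rule 62): 100110010
Gen 6 (rule 124): 110111011
Gen 7 (rule 62): 101100110
Gen 8 (rule 124): 111110111
Gen 9 (rule 62): 100001100
Gen 10 (rule 124): 110001110
Gen 11 (rule 62): 101011001
Gen 12 (rule 124): 111111101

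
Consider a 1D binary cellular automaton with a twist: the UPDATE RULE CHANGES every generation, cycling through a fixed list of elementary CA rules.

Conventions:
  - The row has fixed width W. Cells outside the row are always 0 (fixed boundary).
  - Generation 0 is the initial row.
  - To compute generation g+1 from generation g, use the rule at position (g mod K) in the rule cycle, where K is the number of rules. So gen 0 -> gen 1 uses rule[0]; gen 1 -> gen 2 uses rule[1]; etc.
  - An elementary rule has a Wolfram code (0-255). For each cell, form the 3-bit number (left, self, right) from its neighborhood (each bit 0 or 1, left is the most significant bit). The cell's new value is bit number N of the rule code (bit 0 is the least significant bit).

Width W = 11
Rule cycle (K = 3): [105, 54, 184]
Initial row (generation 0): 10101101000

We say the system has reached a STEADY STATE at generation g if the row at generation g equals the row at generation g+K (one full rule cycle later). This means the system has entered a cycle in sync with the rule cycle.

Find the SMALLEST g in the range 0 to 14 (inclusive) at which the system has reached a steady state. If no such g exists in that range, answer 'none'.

Answer: none

Derivation:
Gen 0: 10101101000
Gen 1 (rule 105): 01011110011
Gen 2 (rule 54): 11100001100
Gen 3 (rule 184): 11010001010
Gen 4 (rule 105): 11100100100
Gen 5 (rule 54): 00011111110
Gen 6 (rule 184): 00011111101
Gen 7 (rule 105): 11010000110
Gen 8 (rule 54): 00111001001
Gen 9 (rule 184): 00110100100
Gen 10 (rule 105): 10111000001
Gen 11 (rule 54): 11000100011
Gen 12 (rule 184): 10100010010
Gen 13 (rule 105): 01001000000
Gen 14 (rule 54): 11111100000
Gen 15 (rule 184): 11111010000
Gen 16 (rule 105): 10001100111
Gen 17 (rule 54): 11010011000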